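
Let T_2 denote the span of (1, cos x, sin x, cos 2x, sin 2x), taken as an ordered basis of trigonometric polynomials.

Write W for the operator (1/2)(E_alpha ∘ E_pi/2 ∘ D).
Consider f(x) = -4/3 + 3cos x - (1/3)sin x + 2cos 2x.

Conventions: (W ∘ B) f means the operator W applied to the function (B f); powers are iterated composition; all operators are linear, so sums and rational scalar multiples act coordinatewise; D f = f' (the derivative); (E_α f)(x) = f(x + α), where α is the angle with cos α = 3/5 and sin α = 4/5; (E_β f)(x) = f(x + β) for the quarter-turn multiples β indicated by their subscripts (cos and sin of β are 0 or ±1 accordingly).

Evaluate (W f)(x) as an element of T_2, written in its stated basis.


D f = -(1/3)cos x - 3sin x - 4sin 2x
E_pi/2 D f = -3cos x + (1/3)sin x + 4sin 2x
E_alpha (E_pi/2 ∘ D) f = -(23/15)cos x + (13/5)sin x + (96/25)cos 2x - (28/25)sin 2x
((1/2)(E_alpha ∘ E_pi/2 ∘ D)) f = -(23/30)cos x + (13/10)sin x + (48/25)cos 2x - (14/25)sin 2x

the result is g(x) = -(23/30)cos x + (13/10)sin x + (48/25)cos 2x - (14/25)sin 2x


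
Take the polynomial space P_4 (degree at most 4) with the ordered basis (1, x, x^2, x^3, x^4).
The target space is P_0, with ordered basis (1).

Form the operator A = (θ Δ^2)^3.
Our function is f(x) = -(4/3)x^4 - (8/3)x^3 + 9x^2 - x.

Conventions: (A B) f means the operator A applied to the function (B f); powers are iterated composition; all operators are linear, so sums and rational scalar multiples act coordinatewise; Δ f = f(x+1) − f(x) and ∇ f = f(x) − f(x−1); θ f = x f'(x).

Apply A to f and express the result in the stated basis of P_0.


the result is g(x) = 0

Δ f = -(16/3)x^3 - 16x^2 + (14/3)x + 4
Δ Δ f = -16x^2 - 48x - 50/3
θ Δ^2 f = -32x^2 - 48x
Δ (θ Δ^2) f = -64x - 80
Δ Δ (θ Δ^2) f = -64
θ Δ^2 (θ Δ^2) f = 0
Δ (θ Δ^2) (θ Δ^2) f = 0
Δ Δ (θ Δ^2) (θ Δ^2) f = 0
θ Δ^2 (θ Δ^2) (θ Δ^2) f = 0


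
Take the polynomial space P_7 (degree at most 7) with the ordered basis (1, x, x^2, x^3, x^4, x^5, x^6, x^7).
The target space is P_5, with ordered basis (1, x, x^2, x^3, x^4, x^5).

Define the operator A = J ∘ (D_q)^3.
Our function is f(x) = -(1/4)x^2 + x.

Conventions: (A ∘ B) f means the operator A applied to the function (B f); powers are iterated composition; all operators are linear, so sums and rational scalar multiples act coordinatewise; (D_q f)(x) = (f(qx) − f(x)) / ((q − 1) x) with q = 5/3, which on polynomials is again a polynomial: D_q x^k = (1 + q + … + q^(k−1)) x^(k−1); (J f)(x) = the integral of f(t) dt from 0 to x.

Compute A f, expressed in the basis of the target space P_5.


D_q f = -(2/3)x + 1
D_q D_q f = -2/3
D_q D_q D_q f = 0
J (D_q)^3 f = 0

g(x) = 0


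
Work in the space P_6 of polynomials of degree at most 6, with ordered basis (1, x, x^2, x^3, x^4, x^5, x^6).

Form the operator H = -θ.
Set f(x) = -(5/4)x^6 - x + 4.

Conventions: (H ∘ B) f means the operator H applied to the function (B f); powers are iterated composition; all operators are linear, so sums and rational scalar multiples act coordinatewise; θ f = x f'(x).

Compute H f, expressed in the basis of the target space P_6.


θ f = -(15/2)x^6 - x
(-θ) f = (15/2)x^6 + x

g(x) = (15/2)x^6 + x


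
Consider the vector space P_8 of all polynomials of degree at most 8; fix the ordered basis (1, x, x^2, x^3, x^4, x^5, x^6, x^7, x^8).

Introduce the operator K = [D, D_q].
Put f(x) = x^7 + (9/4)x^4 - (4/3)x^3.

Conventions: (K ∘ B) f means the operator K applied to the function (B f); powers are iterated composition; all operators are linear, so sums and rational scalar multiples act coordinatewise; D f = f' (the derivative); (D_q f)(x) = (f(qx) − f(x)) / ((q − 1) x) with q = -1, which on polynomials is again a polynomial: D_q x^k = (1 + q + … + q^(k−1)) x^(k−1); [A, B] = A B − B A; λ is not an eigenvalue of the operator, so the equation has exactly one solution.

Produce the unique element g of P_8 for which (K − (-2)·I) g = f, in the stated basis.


write g with unknown coordinates in the stated basis and equate coefficients in (K − (-2)·I) g = f
solving from the highest basis element down gives g = (1/2)x^7 - (3/2)x^5 + (9/8)x^4 + (7/3)x^3 + (9/4)x^2 - (7/3)x + 9/4
check: K g = 3x^5 - 6x^3 - (9/2)x^2 + (14/3)x - 9/2
so K g − (-2)·g = x^7 + (9/4)x^4 - (4/3)x^3 = f ✓

the image equals g(x) = (1/2)x^7 - (3/2)x^5 + (9/8)x^4 + (7/3)x^3 + (9/4)x^2 - (7/3)x + 9/4


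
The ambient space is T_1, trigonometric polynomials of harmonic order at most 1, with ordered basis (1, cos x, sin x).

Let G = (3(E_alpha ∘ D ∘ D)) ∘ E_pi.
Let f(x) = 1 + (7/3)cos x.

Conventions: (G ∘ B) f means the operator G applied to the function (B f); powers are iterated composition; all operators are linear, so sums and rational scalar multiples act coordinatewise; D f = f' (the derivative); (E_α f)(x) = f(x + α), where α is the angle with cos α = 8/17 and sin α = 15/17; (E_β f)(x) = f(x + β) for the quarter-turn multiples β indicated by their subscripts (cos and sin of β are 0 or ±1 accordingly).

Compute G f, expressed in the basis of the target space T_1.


E_pi f = 1 - (7/3)cos x
D E_pi f = (7/3)sin x
D D E_pi f = (7/3)cos x
E_alpha D D E_pi f = (56/51)cos x - (35/17)sin x
(3(E_alpha ∘ D ∘ D)) E_pi f = (56/17)cos x - (105/17)sin x

the result is g(x) = (56/17)cos x - (105/17)sin x


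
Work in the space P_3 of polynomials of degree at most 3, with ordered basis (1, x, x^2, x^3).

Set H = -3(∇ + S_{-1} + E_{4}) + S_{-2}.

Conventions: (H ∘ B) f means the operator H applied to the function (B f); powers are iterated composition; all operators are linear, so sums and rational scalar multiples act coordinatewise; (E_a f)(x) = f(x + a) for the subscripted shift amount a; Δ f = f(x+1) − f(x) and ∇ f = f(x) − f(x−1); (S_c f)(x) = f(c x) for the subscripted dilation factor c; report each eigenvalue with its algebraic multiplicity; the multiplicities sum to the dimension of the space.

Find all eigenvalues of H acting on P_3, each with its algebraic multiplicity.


image of 1: -5
image of x: -2x - 15
image of x^2: -2x^2 - 30x - 45
image of x^3: -8x^3 - 45x^2 - 135x - 195
the matrix is upper triangular; its diagonal is (-5, -2, -2, -8)
for a triangular matrix the eigenvalues are the diagonal entries, with algebraic multiplicity their repetition count

λ = -8 (multiplicity 1), λ = -5 (multiplicity 1), λ = -2 (multiplicity 2)


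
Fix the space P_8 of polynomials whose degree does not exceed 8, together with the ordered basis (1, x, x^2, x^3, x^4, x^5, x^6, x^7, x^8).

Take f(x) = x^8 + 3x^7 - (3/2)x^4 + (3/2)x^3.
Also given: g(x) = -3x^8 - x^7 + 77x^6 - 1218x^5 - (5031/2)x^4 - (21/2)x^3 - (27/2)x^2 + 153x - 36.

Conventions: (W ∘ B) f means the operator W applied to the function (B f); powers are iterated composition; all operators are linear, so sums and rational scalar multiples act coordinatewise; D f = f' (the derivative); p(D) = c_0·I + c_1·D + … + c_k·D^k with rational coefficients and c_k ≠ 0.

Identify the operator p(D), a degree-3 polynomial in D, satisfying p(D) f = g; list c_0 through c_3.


p(D) = -3·I + D + D^2 − 4·D^3, i.e. c_0 = -3, c_1 = 1, c_2 = 1, c_3 = -4

D^0 f = x^8 + 3x^7 - (3/2)x^4 + (3/2)x^3
D^1 f = 8x^7 + 21x^6 - 6x^3 + (9/2)x^2
D^2 f = 56x^6 + 126x^5 - 18x^2 + 9x
D^3 f = 336x^5 + 630x^4 - 36x + 9
matching coefficients of g against c_0 f + c_1 Df + … from the top degree down determines the c_i
solution: c_0 = -3, c_1 = 1, c_2 = 1, c_3 = -4


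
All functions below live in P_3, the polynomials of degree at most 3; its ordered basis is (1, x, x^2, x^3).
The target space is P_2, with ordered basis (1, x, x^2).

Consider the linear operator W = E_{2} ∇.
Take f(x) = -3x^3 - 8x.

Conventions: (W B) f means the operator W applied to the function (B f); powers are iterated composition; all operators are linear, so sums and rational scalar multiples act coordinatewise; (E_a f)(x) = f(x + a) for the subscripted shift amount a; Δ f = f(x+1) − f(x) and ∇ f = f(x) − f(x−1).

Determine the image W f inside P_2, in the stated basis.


∇ f = -9x^2 + 9x - 11
E_{2} ∇ f = -9x^2 - 27x - 29

the result is g(x) = -9x^2 - 27x - 29


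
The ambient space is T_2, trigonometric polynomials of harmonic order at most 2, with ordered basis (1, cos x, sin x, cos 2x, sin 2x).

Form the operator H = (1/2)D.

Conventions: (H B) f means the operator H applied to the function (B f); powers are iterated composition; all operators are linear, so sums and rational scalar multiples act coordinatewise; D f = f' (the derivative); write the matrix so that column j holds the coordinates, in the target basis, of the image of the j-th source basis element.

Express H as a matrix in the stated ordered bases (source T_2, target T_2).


image of 1: 0
image of cos x: -(1/2)sin x
image of sin x: (1/2)cos x
image of cos 2x: -sin 2x
image of sin 2x: cos 2x
each image's coordinates form column j of the matrix

the matrix is [[0, 0, 0, 0, 0]; [0, 0, 1/2, 0, 0]; [0, -1/2, 0, 0, 0]; [0, 0, 0, 0, 1]; [0, 0, 0, -1, 0]] (rows listed top to bottom)


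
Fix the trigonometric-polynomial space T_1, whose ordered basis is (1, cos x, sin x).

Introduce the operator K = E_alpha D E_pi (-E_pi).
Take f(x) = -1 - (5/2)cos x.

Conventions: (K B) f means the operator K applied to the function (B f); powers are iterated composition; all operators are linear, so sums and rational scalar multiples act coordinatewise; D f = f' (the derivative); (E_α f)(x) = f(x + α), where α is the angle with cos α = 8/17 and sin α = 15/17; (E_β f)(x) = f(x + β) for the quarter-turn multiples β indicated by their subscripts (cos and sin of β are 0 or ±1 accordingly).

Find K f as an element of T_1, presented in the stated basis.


E_pi f = -1 + (5/2)cos x
(-E_pi) f = 1 - (5/2)cos x
E_pi (-E_pi) f = 1 + (5/2)cos x
D E_pi (-E_pi) f = -(5/2)sin x
E_alpha (D E_pi) (-E_pi) f = -(75/34)cos x - (20/17)sin x

g(x) = -(75/34)cos x - (20/17)sin x


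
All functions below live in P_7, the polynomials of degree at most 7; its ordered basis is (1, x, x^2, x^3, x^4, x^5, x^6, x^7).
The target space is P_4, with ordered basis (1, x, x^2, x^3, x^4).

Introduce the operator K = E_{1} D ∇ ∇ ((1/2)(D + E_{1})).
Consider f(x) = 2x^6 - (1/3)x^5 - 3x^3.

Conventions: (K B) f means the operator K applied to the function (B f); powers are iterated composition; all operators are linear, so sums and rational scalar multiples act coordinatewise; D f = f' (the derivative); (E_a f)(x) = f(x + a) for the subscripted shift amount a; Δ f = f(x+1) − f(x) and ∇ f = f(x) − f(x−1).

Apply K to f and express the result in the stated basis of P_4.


D f = 12x^5 - (5/3)x^4 - 9x^2
E_{1} f = 2x^6 + (35/3)x^5 + (85/3)x^4 + (101/3)x^3 + (53/3)x^2 + (4/3)x - 4/3
(D + E_{1}) f = 2x^6 + (71/3)x^5 + (80/3)x^4 + (101/3)x^3 + (26/3)x^2 + (4/3)x - 4/3
((1/2)(D + E_{1})) f = x^6 + (71/6)x^5 + (40/3)x^4 + (101/6)x^3 + (13/3)x^2 + (2/3)x - 2/3
∇ ((1/2)(D + E_{1})) f = 6x^5 + (265/6)x^4 - 45x^3 + (443/6)x^2 - (125/3)x + 32/3
∇ ∇ ((1/2)(D + E_{1})) f = 30x^4 + (350/3)x^3 - 340x^2 + (1288/3)x - 596/3
D ∇ ∇ ((1/2)(D + E_{1})) f = 120x^3 + 350x^2 - 680x + 1288/3
E_{1} D ∇ ∇ ((1/2)(D + E_{1})) f = 120x^3 + 710x^2 + 380x + 658/3

the result is g(x) = 120x^3 + 710x^2 + 380x + 658/3


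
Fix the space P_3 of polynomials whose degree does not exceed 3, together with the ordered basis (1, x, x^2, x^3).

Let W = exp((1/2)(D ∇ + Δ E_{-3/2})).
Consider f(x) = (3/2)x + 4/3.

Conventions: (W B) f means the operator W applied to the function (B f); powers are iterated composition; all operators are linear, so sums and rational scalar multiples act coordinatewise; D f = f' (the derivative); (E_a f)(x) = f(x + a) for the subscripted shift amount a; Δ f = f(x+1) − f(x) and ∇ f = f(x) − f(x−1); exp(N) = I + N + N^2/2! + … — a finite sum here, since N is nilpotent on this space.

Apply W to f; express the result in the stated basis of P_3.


the result is g(x) = (3/2)x + 25/12

order-1 term: 3/4
the series for exp((1/2)(D ∇ + Δ E_{-3/2})) f terminates at order 1
exp((1/2)(D ∇ + Δ E_{-3/2})) f = (3/2)x + 25/12


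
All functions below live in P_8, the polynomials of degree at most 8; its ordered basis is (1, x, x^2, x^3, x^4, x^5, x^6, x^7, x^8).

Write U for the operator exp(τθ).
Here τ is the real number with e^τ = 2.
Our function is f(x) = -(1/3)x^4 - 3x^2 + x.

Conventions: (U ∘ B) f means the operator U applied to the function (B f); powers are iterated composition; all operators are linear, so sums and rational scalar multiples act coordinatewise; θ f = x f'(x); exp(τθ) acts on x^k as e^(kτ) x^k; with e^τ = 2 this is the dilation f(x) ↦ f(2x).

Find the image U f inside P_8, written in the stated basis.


exp(τθ) x^k = e^(kτ) x^k; with e^τ = 2 this sends x^k to 2^k x^k
x ↦ 2 x
x^2 ↦ 4 x^2
x^4 ↦ 16 x^4
applying this coordinatewise to f: exp(τθ) f = -(16/3)x^4 - 12x^2 + 2x

g(x) = -(16/3)x^4 - 12x^2 + 2x


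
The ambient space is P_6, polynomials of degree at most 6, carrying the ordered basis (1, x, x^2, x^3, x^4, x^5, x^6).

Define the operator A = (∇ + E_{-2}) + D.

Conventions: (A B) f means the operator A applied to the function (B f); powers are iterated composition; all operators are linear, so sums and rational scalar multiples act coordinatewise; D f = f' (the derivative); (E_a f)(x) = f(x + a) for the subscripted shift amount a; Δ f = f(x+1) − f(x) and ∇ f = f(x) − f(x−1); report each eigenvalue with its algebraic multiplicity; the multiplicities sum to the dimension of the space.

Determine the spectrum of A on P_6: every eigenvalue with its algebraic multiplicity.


λ = 1 (multiplicity 7)

image of 1: 1
image of x: x
image of x^2: x^2 + 3
image of x^3: x^3 + 9x - 7
image of x^4: x^4 + 18x^2 - 28x + 15
image of x^5: x^5 + 30x^3 - 70x^2 + 75x - 31
image of x^6: x^6 + 45x^4 - 140x^3 + 225x^2 - 186x + 63
the matrix is upper triangular; its diagonal is (1, 1, 1, 1, 1, 1, 1)
for a triangular matrix the eigenvalues are the diagonal entries, with algebraic multiplicity their repetition count


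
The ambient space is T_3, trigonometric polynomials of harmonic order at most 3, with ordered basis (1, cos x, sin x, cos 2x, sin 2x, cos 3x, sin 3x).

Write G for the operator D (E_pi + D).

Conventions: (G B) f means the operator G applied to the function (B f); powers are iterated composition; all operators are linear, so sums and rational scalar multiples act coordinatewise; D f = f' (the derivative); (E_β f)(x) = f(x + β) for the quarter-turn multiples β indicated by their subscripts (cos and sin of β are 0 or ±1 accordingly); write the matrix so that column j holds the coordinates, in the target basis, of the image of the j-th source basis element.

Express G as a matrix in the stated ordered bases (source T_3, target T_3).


image of 1: 0
image of cos x: -cos x + sin x
image of sin x: -cos x - sin x
image of cos 2x: -4cos 2x - 2sin 2x
image of sin 2x: 2cos 2x - 4sin 2x
image of cos 3x: -9cos 3x + 3sin 3x
image of sin 3x: -3cos 3x - 9sin 3x
each image's coordinates form column j of the matrix

the matrix is [[0, 0, 0, 0, 0, 0, 0]; [0, -1, -1, 0, 0, 0, 0]; [0, 1, -1, 0, 0, 0, 0]; [0, 0, 0, -4, 2, 0, 0]; [0, 0, 0, -2, -4, 0, 0]; [0, 0, 0, 0, 0, -9, -3]; [0, 0, 0, 0, 0, 3, -9]] (rows listed top to bottom)


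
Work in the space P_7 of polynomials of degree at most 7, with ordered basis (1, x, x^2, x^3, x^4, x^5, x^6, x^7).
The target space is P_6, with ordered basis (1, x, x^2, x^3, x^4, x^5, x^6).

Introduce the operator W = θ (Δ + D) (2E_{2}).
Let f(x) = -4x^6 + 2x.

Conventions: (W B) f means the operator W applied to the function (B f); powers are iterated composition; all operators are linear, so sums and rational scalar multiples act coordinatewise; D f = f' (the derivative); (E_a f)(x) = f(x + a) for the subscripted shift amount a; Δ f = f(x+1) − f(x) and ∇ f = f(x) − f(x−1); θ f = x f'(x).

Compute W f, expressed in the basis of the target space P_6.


the result is g(x) = -480x^5 - 4320x^4 - 14880x^3 - 23280x^2 - 13968x

E_{2} f = -4x^6 - 48x^5 - 240x^4 - 640x^3 - 960x^2 - 766x - 252
(2E_{2}) f = -8x^6 - 96x^5 - 480x^4 - 1280x^3 - 1920x^2 - 1532x - 504
Δ (2E_{2}) f = -48x^5 - 600x^4 - 3040x^3 - 7800x^2 - 10128x - 5316
D (2E_{2}) f = -48x^5 - 480x^4 - 1920x^3 - 3840x^2 - 3840x - 1532
(Δ + D) (2E_{2}) f = -96x^5 - 1080x^4 - 4960x^3 - 11640x^2 - 13968x - 6848
θ (Δ + D) (2E_{2}) f = -480x^5 - 4320x^4 - 14880x^3 - 23280x^2 - 13968x


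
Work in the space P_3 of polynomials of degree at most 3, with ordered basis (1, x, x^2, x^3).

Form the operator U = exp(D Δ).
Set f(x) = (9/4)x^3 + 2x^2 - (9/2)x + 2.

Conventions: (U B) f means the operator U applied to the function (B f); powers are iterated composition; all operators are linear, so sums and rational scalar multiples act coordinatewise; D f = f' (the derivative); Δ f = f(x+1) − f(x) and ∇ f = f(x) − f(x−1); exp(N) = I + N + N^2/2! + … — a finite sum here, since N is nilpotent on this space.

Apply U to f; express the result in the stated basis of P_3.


order-1 term: (27/2)x + 43/4
the series for exp(D Δ) f terminates at order 1
exp(D Δ) f = (9/4)x^3 + 2x^2 + 9x + 51/4

g(x) = (9/4)x^3 + 2x^2 + 9x + 51/4


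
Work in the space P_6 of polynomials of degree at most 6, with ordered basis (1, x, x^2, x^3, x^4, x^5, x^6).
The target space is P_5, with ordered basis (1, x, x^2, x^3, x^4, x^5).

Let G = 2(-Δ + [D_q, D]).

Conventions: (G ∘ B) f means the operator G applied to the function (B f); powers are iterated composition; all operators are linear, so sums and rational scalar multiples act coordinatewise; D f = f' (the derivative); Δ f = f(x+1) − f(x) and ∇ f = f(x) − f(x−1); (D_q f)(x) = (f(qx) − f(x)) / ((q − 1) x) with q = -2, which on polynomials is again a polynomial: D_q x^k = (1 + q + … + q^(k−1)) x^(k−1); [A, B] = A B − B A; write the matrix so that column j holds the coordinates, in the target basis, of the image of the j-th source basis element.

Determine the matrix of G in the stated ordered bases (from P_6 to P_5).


the matrix is [[0, -2, 4, -2, -2, -2, -2]; [0, 0, -4, -24, -8, -10, -12]; [0, 0, 0, -6, 42, -20, -30]; [0, 0, 0, 0, -8, -158, -40]; [0, 0, 0, 0, 0, -10, 312]; [0, 0, 0, 0, 0, 0, -12]] (rows listed top to bottom)

image of 1: 0
image of x: -2
image of x^2: -4x + 4
image of x^3: -6x^2 - 24x - 2
image of x^4: -8x^3 + 42x^2 - 8x - 2
image of x^5: -10x^4 - 158x^3 - 20x^2 - 10x - 2
image of x^6: -12x^5 + 312x^4 - 40x^3 - 30x^2 - 12x - 2
each image's coordinates form column j of the matrix


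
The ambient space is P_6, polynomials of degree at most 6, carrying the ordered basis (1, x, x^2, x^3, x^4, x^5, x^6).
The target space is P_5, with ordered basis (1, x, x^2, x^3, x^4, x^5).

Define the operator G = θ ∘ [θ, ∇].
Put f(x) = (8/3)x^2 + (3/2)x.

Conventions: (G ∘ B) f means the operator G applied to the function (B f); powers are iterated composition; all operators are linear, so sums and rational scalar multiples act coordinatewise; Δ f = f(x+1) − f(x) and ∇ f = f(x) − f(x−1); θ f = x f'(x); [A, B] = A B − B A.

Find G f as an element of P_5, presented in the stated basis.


the image equals g(x) = -(16/3)x

∇ f = (16/3)x - 7/6
θ ∇ f = (16/3)x
θ f = (16/3)x^2 + (3/2)x
∇ θ f = (32/3)x - 23/6
[θ, ∇] f = -(16/3)x + 23/6
θ [θ, ∇] f = -(16/3)x


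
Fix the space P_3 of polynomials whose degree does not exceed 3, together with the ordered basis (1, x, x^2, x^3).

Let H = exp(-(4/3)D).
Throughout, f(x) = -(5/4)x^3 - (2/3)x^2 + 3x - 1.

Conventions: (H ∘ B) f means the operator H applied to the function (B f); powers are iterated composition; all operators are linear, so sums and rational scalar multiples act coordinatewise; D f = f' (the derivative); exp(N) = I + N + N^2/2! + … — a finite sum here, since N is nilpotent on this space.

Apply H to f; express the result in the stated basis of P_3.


the image equals g(x) = -(5/4)x^3 + (13/3)x^2 - (17/9)x - 29/9

order-1 term: 5x^2 + (16/9)x - 4
order-2 term: -(20/3)x - 32/27
order-3 term: 80/27
the series for exp(-(4/3)D) f terminates at order 3
exp(-(4/3)D) f = -(5/4)x^3 + (13/3)x^2 - (17/9)x - 29/9


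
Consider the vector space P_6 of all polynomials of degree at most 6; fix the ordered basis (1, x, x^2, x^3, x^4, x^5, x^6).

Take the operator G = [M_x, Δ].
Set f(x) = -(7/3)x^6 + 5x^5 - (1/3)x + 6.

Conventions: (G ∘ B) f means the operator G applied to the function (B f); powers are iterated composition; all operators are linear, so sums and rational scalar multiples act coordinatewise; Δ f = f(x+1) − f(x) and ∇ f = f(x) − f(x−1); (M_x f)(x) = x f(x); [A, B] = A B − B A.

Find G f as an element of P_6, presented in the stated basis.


Δ f = -14x^5 - 10x^4 + (10/3)x^3 + 15x^2 + 11x + 7/3
M_x Δ f = -14x^6 - 10x^5 + (10/3)x^4 + 15x^3 + 11x^2 + (7/3)x
M_x f = -(7/3)x^7 + 5x^6 - (1/3)x^2 + 6x
Δ M_x f = -(49/3)x^6 - 19x^5 - (20/3)x^4 + (55/3)x^3 + 26x^2 + 13x + 25/3
[M_x, Δ] f = (7/3)x^6 + 9x^5 + 10x^4 - (10/3)x^3 - 15x^2 - (32/3)x - 25/3

g(x) = (7/3)x^6 + 9x^5 + 10x^4 - (10/3)x^3 - 15x^2 - (32/3)x - 25/3


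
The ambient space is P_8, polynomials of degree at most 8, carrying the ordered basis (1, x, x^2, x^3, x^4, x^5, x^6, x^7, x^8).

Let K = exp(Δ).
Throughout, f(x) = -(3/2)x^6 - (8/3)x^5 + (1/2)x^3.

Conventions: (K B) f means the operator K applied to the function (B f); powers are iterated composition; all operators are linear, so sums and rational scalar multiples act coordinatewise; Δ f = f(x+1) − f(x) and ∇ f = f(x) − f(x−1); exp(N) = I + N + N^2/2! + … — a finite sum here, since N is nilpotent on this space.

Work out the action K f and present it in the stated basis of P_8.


the result is g(x) = -(3/2)x^6 - (35/3)x^5 - (175/3)x^4 - (1217/6)x^3 - (1408/3)x^2 - 665x - 1322/3

order-1 term: -9x^5 - (215/6)x^4 - (170/3)x^3 - (143/3)x^2 - (125/6)x - 11/3
order-2 term: -(45/2)x^4 - (350/3)x^3 - (475/2)x^2 - (1361/6)x - 85
order-3 term: -30x^3 - (485/3)x^2 - 305x - 1207/6
order-4 term: -(45/2)x^2 - (310/3)x - 745/6
order-5 term: -9x - 151/6
order-6 term: -3/2
the series for exp(Δ) f terminates at order 6
exp(Δ) f = -(3/2)x^6 - (35/3)x^5 - (175/3)x^4 - (1217/6)x^3 - (1408/3)x^2 - 665x - 1322/3


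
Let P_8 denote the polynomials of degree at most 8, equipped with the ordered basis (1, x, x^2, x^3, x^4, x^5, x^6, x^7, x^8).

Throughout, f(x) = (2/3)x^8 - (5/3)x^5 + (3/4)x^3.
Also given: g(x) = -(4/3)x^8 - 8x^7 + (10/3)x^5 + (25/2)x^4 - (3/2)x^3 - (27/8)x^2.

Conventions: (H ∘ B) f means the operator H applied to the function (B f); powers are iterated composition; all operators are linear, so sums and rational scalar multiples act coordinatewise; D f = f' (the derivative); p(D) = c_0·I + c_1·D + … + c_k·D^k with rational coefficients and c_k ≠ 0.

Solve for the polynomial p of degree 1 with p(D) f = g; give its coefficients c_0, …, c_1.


p(D) = -2·I − (3/2)·D, i.e. c_0 = -2, c_1 = -3/2

D^0 f = (2/3)x^8 - (5/3)x^5 + (3/4)x^3
D^1 f = (16/3)x^7 - (25/3)x^4 + (9/4)x^2
matching coefficients of g against c_0 f + c_1 Df + … from the top degree down determines the c_i
solution: c_0 = -2, c_1 = -3/2


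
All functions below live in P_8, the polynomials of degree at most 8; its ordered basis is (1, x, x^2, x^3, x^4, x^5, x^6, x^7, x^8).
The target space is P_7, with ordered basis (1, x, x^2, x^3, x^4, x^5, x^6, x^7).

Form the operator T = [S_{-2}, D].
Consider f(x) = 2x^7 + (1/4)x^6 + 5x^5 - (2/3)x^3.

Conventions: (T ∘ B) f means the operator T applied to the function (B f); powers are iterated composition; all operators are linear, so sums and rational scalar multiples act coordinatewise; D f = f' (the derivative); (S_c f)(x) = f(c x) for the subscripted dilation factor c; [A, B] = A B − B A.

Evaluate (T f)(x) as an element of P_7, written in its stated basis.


g(x) = 2688x^6 - 144x^5 + 1200x^4 - 24x^2

D f = 14x^6 + (3/2)x^5 + 25x^4 - 2x^2
S_{-2} D f = 896x^6 - 48x^5 + 400x^4 - 8x^2
S_{-2} f = -256x^7 + 16x^6 - 160x^5 + (16/3)x^3
D S_{-2} f = -1792x^6 + 96x^5 - 800x^4 + 16x^2
[S_{-2}, D] f = 2688x^6 - 144x^5 + 1200x^4 - 24x^2


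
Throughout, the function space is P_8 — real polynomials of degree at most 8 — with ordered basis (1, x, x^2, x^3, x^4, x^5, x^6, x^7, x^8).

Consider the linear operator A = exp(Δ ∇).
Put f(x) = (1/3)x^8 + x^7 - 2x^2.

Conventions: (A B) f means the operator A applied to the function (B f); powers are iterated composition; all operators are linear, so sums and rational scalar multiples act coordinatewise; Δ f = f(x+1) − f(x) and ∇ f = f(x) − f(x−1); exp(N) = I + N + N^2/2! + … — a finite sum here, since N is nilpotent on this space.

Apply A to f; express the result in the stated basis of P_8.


order-1 term: (56/3)x^6 + 42x^5 + (140/3)x^4 + 70x^3 + (56/3)x^2 + 14x - 10/3
order-2 term: 280x^4 + 420x^3 + 560x^2 + 420x + 84
order-3 term: 1120x^2 + 840x + 560
order-4 term: 560
the series for exp(Δ ∇) f terminates at order 4
exp(Δ ∇) f = (1/3)x^8 + x^7 + (56/3)x^6 + 42x^5 + (980/3)x^4 + 490x^3 + (5090/3)x^2 + 1274x + 3602/3

the result is g(x) = (1/3)x^8 + x^7 + (56/3)x^6 + 42x^5 + (980/3)x^4 + 490x^3 + (5090/3)x^2 + 1274x + 3602/3


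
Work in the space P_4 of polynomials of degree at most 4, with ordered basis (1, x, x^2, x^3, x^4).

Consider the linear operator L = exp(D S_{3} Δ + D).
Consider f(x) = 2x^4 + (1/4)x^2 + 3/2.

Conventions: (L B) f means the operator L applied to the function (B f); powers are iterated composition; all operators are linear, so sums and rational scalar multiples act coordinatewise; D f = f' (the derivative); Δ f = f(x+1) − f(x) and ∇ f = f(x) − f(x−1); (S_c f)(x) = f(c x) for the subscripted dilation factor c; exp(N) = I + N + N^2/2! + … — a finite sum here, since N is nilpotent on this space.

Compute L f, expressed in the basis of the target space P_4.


g(x) = 2x^4 + 8x^3 + (2641/4)x^2 + (2177/2)x + 9717/4

order-1 term: 8x^3 + 648x^2 + (433/2)x + 51/2
order-2 term: 12x^2 + 864x + 8353/4
order-3 term: 8x + 312
order-4 term: 2
the series for exp(D S_{3} Δ + D) f terminates at order 4
exp(D S_{3} Δ + D) f = 2x^4 + 8x^3 + (2641/4)x^2 + (2177/2)x + 9717/4


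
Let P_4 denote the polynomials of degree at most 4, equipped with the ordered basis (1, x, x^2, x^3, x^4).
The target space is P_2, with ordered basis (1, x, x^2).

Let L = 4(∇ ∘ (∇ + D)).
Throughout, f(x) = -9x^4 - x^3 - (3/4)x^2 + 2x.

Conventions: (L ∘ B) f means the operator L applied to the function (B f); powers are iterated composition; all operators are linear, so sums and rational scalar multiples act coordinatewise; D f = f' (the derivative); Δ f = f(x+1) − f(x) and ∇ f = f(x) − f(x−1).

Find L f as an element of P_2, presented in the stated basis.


∇ f = -36x^3 + 51x^2 - (69/2)x + 43/4
D f = -36x^3 - 3x^2 - (3/2)x + 2
(∇ + D) f = -72x^3 + 48x^2 - 36x + 51/4
∇ (∇ + D) f = -216x^2 + 312x - 156
(4(∇ ∘ (∇ + D))) f = -864x^2 + 1248x - 624

the image equals g(x) = -864x^2 + 1248x - 624


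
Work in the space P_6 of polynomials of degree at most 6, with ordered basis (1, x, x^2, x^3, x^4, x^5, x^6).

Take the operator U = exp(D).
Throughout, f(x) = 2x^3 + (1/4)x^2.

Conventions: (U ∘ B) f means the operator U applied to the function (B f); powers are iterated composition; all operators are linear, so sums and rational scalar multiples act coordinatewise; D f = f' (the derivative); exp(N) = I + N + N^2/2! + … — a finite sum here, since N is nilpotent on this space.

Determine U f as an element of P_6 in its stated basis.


order-1 term: 6x^2 + (1/2)x
order-2 term: 6x + 1/4
order-3 term: 2
the series for exp(D) f terminates at order 3
exp(D) f = 2x^3 + (25/4)x^2 + (13/2)x + 9/4

g(x) = 2x^3 + (25/4)x^2 + (13/2)x + 9/4


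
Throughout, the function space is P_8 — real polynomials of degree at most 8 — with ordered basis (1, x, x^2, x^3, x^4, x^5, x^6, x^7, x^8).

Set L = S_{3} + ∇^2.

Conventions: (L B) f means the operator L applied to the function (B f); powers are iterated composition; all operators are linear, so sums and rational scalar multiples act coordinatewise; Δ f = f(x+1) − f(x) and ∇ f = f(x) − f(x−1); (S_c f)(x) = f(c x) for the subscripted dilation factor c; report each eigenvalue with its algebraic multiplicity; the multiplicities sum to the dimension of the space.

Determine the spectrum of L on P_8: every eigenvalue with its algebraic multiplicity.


image of 1: 1
image of x: 3x
image of x^2: 9x^2 + 2
image of x^3: 27x^3 + 6x - 6
image of x^4: 81x^4 + 12x^2 - 24x + 14
image of x^5: 243x^5 + 20x^3 - 60x^2 + 70x - 30
image of x^6: 729x^6 + 30x^4 - 120x^3 + 210x^2 - 180x + 62
image of x^7: 2187x^7 + 42x^5 - 210x^4 + 490x^3 - 630x^2 + 434x - 126
image of x^8: 6561x^8 + 56x^6 - 336x^5 + 980x^4 - 1680x^3 + 1736x^2 - 1008x + 254
the matrix is upper triangular; its diagonal is (1, 3, 9, 27, 81, 243, 729, 2187, 6561)
for a triangular matrix the eigenvalues are the diagonal entries, with algebraic multiplicity their repetition count

λ = 1 (multiplicity 1), λ = 3 (multiplicity 1), λ = 9 (multiplicity 1), λ = 27 (multiplicity 1), λ = 81 (multiplicity 1), λ = 243 (multiplicity 1), λ = 729 (multiplicity 1), λ = 2187 (multiplicity 1), λ = 6561 (multiplicity 1)


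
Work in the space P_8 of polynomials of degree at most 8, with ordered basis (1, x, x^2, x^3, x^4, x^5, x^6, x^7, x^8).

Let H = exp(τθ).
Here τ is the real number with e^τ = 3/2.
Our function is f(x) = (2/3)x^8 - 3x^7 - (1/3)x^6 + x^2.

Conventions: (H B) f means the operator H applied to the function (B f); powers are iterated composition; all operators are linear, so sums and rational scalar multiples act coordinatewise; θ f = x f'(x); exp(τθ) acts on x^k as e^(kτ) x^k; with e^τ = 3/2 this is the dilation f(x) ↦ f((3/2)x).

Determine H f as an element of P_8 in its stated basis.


the image equals g(x) = (2187/128)x^8 - (6561/128)x^7 - (243/64)x^6 + (9/4)x^2

exp(τθ) x^k = e^(kτ) x^k; with e^τ = 3/2 this sends x^k to (3/2)^k x^k
x^2 ↦ 9/4 x^2
x^6 ↦ 729/64 x^6
x^7 ↦ 2187/128 x^7
x^8 ↦ 6561/256 x^8
applying this coordinatewise to f: exp(τθ) f = (2187/128)x^8 - (6561/128)x^7 - (243/64)x^6 + (9/4)x^2


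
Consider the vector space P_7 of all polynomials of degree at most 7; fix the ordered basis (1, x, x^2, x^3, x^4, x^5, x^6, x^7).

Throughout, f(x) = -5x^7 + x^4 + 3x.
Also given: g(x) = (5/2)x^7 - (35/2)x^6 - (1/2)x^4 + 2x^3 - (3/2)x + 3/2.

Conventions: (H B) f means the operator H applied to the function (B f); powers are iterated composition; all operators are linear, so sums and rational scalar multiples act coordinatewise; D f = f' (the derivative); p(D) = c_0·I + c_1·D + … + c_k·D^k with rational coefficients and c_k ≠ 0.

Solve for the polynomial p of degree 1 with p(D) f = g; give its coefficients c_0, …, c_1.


c_0 = -1/2, c_1 = 1/2

D^0 f = -5x^7 + x^4 + 3x
D^1 f = -35x^6 + 4x^3 + 3
matching coefficients of g against c_0 f + c_1 Df + … from the top degree down determines the c_i
solution: c_0 = -1/2, c_1 = 1/2


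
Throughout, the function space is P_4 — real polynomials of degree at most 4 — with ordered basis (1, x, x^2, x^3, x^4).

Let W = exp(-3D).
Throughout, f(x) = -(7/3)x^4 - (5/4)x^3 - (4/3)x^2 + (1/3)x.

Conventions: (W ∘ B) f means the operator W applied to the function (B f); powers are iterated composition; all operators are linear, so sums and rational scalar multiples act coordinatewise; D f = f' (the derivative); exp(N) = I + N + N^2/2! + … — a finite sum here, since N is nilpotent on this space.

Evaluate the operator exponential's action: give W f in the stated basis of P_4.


order-1 term: 28x^3 + (45/4)x^2 + 8x - 1
order-2 term: -126x^2 - (135/4)x - 12
order-3 term: 252x + 135/4
order-4 term: -189
the series for exp(-3D) f terminates at order 4
exp(-3D) f = -(7/3)x^4 + (107/4)x^3 - (1393/12)x^2 + (2719/12)x - 673/4

the result is g(x) = -(7/3)x^4 + (107/4)x^3 - (1393/12)x^2 + (2719/12)x - 673/4


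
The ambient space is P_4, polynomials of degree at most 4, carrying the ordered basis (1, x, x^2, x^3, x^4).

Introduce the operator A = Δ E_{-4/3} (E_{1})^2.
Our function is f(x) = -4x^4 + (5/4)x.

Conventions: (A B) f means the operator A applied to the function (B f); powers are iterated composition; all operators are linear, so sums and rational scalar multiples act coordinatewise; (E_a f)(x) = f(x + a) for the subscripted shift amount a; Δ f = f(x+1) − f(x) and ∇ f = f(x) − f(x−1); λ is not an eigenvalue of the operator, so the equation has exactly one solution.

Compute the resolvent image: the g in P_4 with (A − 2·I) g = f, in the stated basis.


the image equals g(x) = 2x^4 + 4x^3 + 20x^2 + (1217/24)x + 28025/432

write g with unknown coordinates in the stated basis and equate coefficients in (A − 2·I) g = f
solving from the highest basis element down gives g = 2x^4 + 4x^3 + 20x^2 + (1217/24)x + 28025/432
check: A g = 8x^3 + 40x^2 + (308/3)x + 28025/216
so A g − 2·g = -4x^4 + (5/4)x = f ✓


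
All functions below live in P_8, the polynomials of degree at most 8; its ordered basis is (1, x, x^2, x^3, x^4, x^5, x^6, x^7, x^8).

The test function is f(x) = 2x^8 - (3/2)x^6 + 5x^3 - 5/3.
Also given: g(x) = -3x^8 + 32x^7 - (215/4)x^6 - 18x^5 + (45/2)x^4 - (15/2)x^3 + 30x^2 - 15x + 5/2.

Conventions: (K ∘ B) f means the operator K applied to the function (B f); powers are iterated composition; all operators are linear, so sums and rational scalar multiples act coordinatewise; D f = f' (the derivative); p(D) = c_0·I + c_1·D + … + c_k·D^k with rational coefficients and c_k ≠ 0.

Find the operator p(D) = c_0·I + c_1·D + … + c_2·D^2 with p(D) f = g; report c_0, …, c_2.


D^0 f = 2x^8 - (3/2)x^6 + 5x^3 - 5/3
D^1 f = 16x^7 - 9x^5 + 15x^2
D^2 f = 112x^6 - 45x^4 + 30x
matching coefficients of g against c_0 f + c_1 Df + … from the top degree down determines the c_i
solution: c_0 = -3/2, c_1 = 2, c_2 = -1/2

p(D) = -(3/2)·I + 2·D − (1/2)·D^2, i.e. c_0 = -3/2, c_1 = 2, c_2 = -1/2


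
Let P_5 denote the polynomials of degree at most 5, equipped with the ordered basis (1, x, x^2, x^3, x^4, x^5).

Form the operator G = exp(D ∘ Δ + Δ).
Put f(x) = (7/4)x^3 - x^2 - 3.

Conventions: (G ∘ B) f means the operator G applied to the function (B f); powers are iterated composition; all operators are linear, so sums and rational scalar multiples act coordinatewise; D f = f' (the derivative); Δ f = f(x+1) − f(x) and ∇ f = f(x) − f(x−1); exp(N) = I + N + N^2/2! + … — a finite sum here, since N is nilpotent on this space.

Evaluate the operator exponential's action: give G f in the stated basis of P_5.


order-1 term: (21/4)x^2 + (55/4)x + 4
order-2 term: (21/4)x + 59/4
order-3 term: 7/4
the series for exp(D ∘ Δ + Δ) f terminates at order 3
exp(D ∘ Δ + Δ) f = (7/4)x^3 + (17/4)x^2 + 19x + 35/2

the result is g(x) = (7/4)x^3 + (17/4)x^2 + 19x + 35/2


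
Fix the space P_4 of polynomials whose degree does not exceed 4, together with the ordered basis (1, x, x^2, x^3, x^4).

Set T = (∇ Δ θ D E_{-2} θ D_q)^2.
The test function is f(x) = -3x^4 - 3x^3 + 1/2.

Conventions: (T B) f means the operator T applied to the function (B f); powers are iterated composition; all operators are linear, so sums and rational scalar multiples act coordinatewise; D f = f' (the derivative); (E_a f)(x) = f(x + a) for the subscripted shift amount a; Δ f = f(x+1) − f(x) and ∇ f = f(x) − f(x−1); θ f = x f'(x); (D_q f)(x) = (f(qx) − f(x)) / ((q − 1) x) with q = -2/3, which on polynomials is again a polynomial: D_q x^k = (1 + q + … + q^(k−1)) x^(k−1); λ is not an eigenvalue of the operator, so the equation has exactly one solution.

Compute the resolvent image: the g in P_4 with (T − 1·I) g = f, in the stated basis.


write g with unknown coordinates in the stated basis and equate coefficients in (T − 1·I) g = f
solving from the highest basis element down gives g = 3x^4 + 3x^3 - 1/2
check: T g = 0
so T g − 1·g = -3x^4 - 3x^3 + 1/2 = f ✓

g(x) = 3x^4 + 3x^3 - 1/2


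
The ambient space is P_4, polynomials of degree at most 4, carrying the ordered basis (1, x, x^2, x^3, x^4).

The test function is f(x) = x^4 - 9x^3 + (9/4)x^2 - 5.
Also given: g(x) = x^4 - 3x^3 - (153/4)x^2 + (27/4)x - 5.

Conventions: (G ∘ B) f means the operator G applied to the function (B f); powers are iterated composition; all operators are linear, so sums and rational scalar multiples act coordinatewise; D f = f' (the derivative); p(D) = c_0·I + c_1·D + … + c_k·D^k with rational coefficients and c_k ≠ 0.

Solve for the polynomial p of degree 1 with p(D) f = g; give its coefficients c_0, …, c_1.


D^0 f = x^4 - 9x^3 + (9/4)x^2 - 5
D^1 f = 4x^3 - 27x^2 + (9/2)x
matching coefficients of g against c_0 f + c_1 Df + … from the top degree down determines the c_i
solution: c_0 = 1, c_1 = 3/2

p(D) = I + (3/2)·D, i.e. c_0 = 1, c_1 = 3/2


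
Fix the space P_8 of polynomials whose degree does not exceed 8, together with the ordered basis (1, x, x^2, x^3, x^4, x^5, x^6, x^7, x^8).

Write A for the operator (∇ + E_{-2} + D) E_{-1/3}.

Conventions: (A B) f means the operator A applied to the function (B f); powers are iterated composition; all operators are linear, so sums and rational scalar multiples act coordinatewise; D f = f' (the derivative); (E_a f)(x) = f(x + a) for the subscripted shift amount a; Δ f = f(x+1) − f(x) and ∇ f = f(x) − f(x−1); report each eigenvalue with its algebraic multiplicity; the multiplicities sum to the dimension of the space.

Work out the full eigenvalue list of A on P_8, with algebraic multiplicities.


λ = 1 (multiplicity 9)

image of 1: 1
image of x: x - 1/3
image of x^2: x^2 - (2/3)x + 28/9
image of x^3: x^3 - x^2 + (28/3)x - 271/27
image of x^4: x^4 - (4/3)x^3 + (56/3)x^2 - (1084/27)x + 2134/81
image of x^5: x^5 - (5/3)x^4 + (280/9)x^3 - (2710/27)x^2 + (10670/81)x - 15769/243
image of x^6: x^6 - 2x^5 + (140/3)x^4 - (5420/27)x^3 + (10670/27)x^2 - (31538/81)x + 113536/729
image of x^7: x^7 - (7/3)x^6 + (196/3)x^5 - (9485/27)x^4 + (74690/81)x^3 - (110383/81)x^2 + (794752/729)x - 807139/2187
image of x^8: x^8 - (8/3)x^7 + (784/9)x^6 - (15176/27)x^5 + (149380/81)x^4 - (883064/243)x^3 + (3179008/729)x^2 - (6457112/2187)x + 5699242/6561
the matrix is upper triangular; its diagonal is (1, 1, 1, 1, 1, 1, 1, 1, 1)
for a triangular matrix the eigenvalues are the diagonal entries, with algebraic multiplicity their repetition count


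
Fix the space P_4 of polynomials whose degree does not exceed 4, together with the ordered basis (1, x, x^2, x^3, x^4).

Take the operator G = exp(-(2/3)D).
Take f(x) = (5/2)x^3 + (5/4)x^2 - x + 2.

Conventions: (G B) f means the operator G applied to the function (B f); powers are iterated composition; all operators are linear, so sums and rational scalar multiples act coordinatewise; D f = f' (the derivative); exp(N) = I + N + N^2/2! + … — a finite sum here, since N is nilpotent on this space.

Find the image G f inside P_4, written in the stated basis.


the image equals g(x) = (5/2)x^3 - (15/4)x^2 + (2/3)x + 67/27

order-1 term: -5x^2 - (5/3)x + 2/3
order-2 term: (10/3)x + 5/9
order-3 term: -20/27
the series for exp(-(2/3)D) f terminates at order 3
exp(-(2/3)D) f = (5/2)x^3 - (15/4)x^2 + (2/3)x + 67/27


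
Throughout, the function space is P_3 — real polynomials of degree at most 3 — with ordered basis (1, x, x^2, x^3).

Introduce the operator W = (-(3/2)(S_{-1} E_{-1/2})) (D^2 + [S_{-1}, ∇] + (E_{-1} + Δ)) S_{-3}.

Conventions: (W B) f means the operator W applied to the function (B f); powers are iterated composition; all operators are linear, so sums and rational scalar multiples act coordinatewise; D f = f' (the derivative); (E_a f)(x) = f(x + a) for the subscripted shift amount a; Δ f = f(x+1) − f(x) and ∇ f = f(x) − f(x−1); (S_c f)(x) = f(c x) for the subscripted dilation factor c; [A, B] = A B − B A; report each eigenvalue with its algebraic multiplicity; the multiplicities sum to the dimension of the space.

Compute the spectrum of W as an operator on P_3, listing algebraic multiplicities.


image of 1: -3/2
image of x: -(9/2)x + 27/4
image of x^2: -(27/2)x^2 - (135/2)x - 675/8
image of x^3: -(81/2)x^3 + (729/4)x^2 - (2187/8)x - 1701/16
the matrix is upper triangular; its diagonal is (-3/2, -9/2, -27/2, -81/2)
for a triangular matrix the eigenvalues are the diagonal entries, with algebraic multiplicity their repetition count

λ = -81/2 (multiplicity 1), λ = -27/2 (multiplicity 1), λ = -9/2 (multiplicity 1), λ = -3/2 (multiplicity 1)
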